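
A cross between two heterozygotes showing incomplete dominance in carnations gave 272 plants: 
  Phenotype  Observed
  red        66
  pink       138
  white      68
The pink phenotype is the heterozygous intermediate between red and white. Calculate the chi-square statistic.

0.088

With incomplete dominance, a heterozygote × heterozygote cross gives a 1:2:1 phenotypic ratio.
The 1:2:1 ratio has 4 parts, so with N = 272 the expected counts are:
  red: 272 × 1/4 = 68
  pink: 272 × 2/4 = 136
  white: 272 × 1/4 = 68
χ² = Σ (O − E)² / E
  red: (66 − 68)² / 68 = 0.0588
  pink: (138 − 136)² / 136 = 0.0294
  white: (68 − 68)² / 68 = 0.0000
χ² = 0.0588 + 0.0294 + 0.0000 = 0.0882 ≈ 0.088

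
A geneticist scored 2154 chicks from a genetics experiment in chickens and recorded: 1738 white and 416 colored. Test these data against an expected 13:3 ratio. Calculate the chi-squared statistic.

Expected counts for N = 2154 under a 13:3 ratio (total parts = 16):
  white: 2154 × 13/16 = 1750.125
  colored: 2154 × 3/16 = 403.875
χ² = Σ (O − E)² / E
  white: (1738 − 1750.125)² / 1750.125 = 0.0840
  colored: (416 − 403.875)² / 403.875 = 0.3640
χ² = 0.0840 + 0.3640 = 0.448

0.448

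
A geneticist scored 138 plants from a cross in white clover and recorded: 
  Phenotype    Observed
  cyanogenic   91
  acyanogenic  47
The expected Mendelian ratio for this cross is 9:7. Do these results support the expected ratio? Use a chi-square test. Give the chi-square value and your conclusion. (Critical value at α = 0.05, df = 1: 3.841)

Total ratio parts = 16. Expected numbers out of 138:
  cyanogenic: 138 × 9/16 = 77.625
  acyanogenic: 138 × 7/16 = 60.375
χ² = Σ (O − E)² / E
  cyanogenic: (91 − 77.625)² / 77.625 = 2.3045
  acyanogenic: (47 − 60.375)² / 60.375 = 2.9630
χ² = 2.3045 + 2.9630 = 5.2675 ≈ 5.268
Degrees of freedom = 2 − 1 = 1; critical value at α = 0.05 is 3.841.
Since 5.268 > 3.841, we reject the null hypothesis — the data do not fit the 9:7 ratio.

5.268; not consistent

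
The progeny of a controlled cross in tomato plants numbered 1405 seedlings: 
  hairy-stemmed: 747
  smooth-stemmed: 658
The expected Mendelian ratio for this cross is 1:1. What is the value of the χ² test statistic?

Total ratio parts = 2. Expected numbers out of 1405:
  hairy-stemmed: 1405 × 1/2 = 702.5
  smooth-stemmed: 1405 × 1/2 = 702.5
χ² = Σ (O − E)² / E
  hairy-stemmed: (747 − 702.5)² / 702.5 = 2.8189
  smooth-stemmed: (658 − 702.5)² / 702.5 = 2.8189
χ² = 2.8189 + 2.8189 = 5.6378 ≈ 5.638

5.638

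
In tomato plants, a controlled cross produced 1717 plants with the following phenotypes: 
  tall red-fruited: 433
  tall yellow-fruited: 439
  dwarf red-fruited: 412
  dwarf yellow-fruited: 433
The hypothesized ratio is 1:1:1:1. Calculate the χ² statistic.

Expected counts for N = 1717 under a 1:1:1:1 ratio (total parts = 4):
  tall red-fruited: 1717 × 1/4 = 429.25
  tall yellow-fruited: 1717 × 1/4 = 429.25
  dwarf red-fruited: 1717 × 1/4 = 429.25
  dwarf yellow-fruited: 1717 × 1/4 = 429.25
χ² = Σ (O − E)² / E
  tall red-fruited: (433 − 429.25)² / 429.25 = 0.0328
  tall yellow-fruited: (439 − 429.25)² / 429.25 = 0.2215
  dwarf red-fruited: (412 − 429.25)² / 429.25 = 0.6932
  dwarf yellow-fruited: (433 − 429.25)² / 429.25 = 0.0328
χ² = 0.0328 + 0.2215 + 0.6932 + 0.0328 = 0.9803 ≈ 0.980

0.980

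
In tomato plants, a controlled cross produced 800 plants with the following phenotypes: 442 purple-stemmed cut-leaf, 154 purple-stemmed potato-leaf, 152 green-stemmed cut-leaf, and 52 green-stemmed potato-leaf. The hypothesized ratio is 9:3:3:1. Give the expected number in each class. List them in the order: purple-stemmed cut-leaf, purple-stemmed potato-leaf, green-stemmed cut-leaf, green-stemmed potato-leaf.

Under the 9:3:3:1 hypothesis (Σ ratio = 16, N = 800):
  purple-stemmed cut-leaf: 800 × 9/16 = 450
  purple-stemmed potato-leaf: 800 × 3/16 = 150
  green-stemmed cut-leaf: 800 × 3/16 = 150
  green-stemmed potato-leaf: 800 × 1/16 = 50

450, 150, 150, 50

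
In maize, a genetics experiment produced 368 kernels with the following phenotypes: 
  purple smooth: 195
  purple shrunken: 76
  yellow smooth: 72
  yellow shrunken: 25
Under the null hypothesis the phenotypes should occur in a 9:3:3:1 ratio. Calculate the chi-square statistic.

Under the 9:3:3:1 hypothesis (Σ ratio = 16, N = 368):
  purple smooth: 368 × 9/16 = 207
  purple shrunken: 368 × 3/16 = 69
  yellow smooth: 368 × 3/16 = 69
  yellow shrunken: 368 × 1/16 = 23
χ² = Σ (O − E)² / E
  purple smooth: (195 − 207)² / 207 = 0.6957
  purple shrunken: (76 − 69)² / 69 = 0.7101
  yellow smooth: (72 − 69)² / 69 = 0.1304
  yellow shrunken: (25 − 23)² / 23 = 0.1739
χ² = 0.6957 + 0.7101 + 0.1304 + 0.1739 = 1.7101 ≈ 1.710

1.710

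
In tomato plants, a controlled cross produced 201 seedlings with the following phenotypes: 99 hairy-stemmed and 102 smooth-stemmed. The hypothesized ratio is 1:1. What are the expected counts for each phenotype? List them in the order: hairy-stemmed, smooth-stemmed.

Expected counts for N = 201 under a 1:1 ratio (total parts = 2):
  hairy-stemmed: 201 × 1/2 = 100.5
  smooth-stemmed: 201 × 1/2 = 100.5

100.5, 100.5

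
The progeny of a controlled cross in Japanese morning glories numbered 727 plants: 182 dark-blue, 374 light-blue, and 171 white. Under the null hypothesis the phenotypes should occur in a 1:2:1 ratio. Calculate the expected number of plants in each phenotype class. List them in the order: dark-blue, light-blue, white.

Expected counts for N = 727 under a 1:2:1 ratio (total parts = 4):
  dark-blue: 727 × 1/4 = 181.75
  light-blue: 727 × 2/4 = 363.5
  white: 727 × 1/4 = 181.75

181.75, 363.5, 181.75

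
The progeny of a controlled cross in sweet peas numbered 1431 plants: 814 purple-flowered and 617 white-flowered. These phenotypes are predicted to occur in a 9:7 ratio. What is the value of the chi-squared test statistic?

Expected counts for N = 1431 under a 9:7 ratio (total parts = 16):
  purple-flowered: 1431 × 9/16 = 804.9375
  white-flowered: 1431 × 7/16 = 626.0625
χ² = Σ (O − E)² / E
  purple-flowered: (814 − 804.9375)² / 804.9375 = 0.1020
  white-flowered: (617 − 626.0625)² / 626.0625 = 0.1312
χ² = 0.1020 + 0.1312 = 0.2332 ≈ 0.233

0.233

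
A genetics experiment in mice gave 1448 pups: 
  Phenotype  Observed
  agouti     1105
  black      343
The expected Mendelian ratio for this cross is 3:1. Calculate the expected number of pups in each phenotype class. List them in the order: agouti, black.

1086, 362

Under the 3:1 hypothesis (Σ ratio = 4, N = 1448):
  agouti: 1448 × 3/4 = 1086
  black: 1448 × 1/4 = 362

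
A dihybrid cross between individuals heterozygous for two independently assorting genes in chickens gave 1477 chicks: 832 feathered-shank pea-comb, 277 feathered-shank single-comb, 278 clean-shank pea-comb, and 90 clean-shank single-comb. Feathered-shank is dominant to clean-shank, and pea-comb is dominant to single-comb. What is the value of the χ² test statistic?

0.064

A dihybrid F₂ with independent assortment and complete dominance at both loci gives a 9:3:3:1 phenotypic ratio.
Under the 9:3:3:1 hypothesis (Σ ratio = 16, N = 1477):
  feathered-shank pea-comb: 1477 × 9/16 = 830.8125
  feathered-shank single-comb: 1477 × 3/16 = 276.9375
  clean-shank pea-comb: 1477 × 3/16 = 276.9375
  clean-shank single-comb: 1477 × 1/16 = 92.3125
χ² = Σ (O − E)² / E
  feathered-shank pea-comb: (832 − 830.8125)² / 830.8125 = 0.0017
  feathered-shank single-comb: (277 − 276.9375)² / 276.9375 = 0.0000
  clean-shank pea-comb: (278 − 276.9375)² / 276.9375 = 0.0041
  clean-shank single-comb: (90 − 92.3125)² / 92.3125 = 0.0579
χ² = 0.0017 + 0.0000 + 0.0041 + 0.0579 = 0.0637 ≈ 0.064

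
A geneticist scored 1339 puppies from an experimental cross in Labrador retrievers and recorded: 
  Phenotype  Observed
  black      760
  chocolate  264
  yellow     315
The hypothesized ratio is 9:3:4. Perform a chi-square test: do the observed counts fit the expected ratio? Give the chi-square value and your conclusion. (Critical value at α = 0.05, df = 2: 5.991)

1.894; consistent

Expected counts for N = 1339 under a 9:3:4 ratio (total parts = 16):
  black: 1339 × 9/16 = 753.1875
  chocolate: 1339 × 3/16 = 251.0625
  yellow: 1339 × 4/16 = 334.75
χ² = Σ (O − E)² / E
  black: (760 − 753.1875)² / 753.1875 = 0.0616
  chocolate: (264 − 251.0625)² / 251.0625 = 0.6667
  yellow: (315 − 334.75)² / 334.75 = 1.1652
χ² = 0.0616 + 0.6667 + 1.1652 = 1.8935 ≈ 1.894
Degrees of freedom = 3 − 1 = 2; critical value at α = 0.05 is 5.991.
Since 1.894 < 5.991, we fail to reject the null hypothesis — the data are consistent with the 9:3:4 ratio.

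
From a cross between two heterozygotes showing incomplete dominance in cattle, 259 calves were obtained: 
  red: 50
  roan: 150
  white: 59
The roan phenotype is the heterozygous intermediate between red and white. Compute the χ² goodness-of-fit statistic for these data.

With incomplete dominance, a heterozygote × heterozygote cross gives a 1:2:1 phenotypic ratio.
Under the 1:2:1 hypothesis (Σ ratio = 4, N = 259):
  red: 259 × 1/4 = 64.75
  roan: 259 × 2/4 = 129.5
  white: 259 × 1/4 = 64.75
χ² = Σ (O − E)² / E
  red: (50 − 64.75)² / 64.75 = 3.3600
  roan: (150 − 129.5)² / 129.5 = 3.2452
  white: (59 − 64.75)² / 64.75 = 0.5106
χ² = 3.3600 + 3.2452 + 0.5106 = 7.1158 ≈ 7.116

7.116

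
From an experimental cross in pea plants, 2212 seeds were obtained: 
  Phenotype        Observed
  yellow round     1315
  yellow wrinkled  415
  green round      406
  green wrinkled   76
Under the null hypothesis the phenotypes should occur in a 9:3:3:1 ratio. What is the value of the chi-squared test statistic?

32.237

The 9:3:3:1 ratio has 16 parts, so with N = 2212 the expected counts are:
  yellow round: 2212 × 9/16 = 1244.25
  yellow wrinkled: 2212 × 3/16 = 414.75
  green round: 2212 × 3/16 = 414.75
  green wrinkled: 2212 × 1/16 = 138.25
χ² = Σ (O − E)² / E
  yellow round: (1315 − 1244.25)² / 1244.25 = 4.0230
  yellow wrinkled: (415 − 414.75)² / 414.75 = 0.0002
  green round: (406 − 414.75)² / 414.75 = 0.1846
  green wrinkled: (76 − 138.25)² / 138.25 = 28.0294
χ² = 4.0230 + 0.0002 + 0.1846 + 28.0294 = 32.2372 ≈ 32.237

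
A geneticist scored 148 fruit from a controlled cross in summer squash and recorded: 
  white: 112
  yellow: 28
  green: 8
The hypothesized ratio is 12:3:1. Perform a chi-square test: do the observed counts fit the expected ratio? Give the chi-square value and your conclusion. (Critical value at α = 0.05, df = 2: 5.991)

Expected counts for N = 148 under a 12:3:1 ratio (total parts = 16):
  white: 148 × 12/16 = 111
  yellow: 148 × 3/16 = 27.75
  green: 148 × 1/16 = 9.25
χ² = Σ (O − E)² / E
  white: (112 − 111)² / 111 = 0.0090
  yellow: (28 − 27.75)² / 27.75 = 0.0023
  green: (8 − 9.25)² / 9.25 = 0.1689
χ² = 0.0090 + 0.0023 + 0.1689 = 0.1802 ≈ 0.180
Degrees of freedom = 3 − 1 = 2; critical value at α = 0.05 is 5.991.
Since 0.180 < 5.991, we fail to reject the null hypothesis — the data are consistent with the 12:3:1 ratio.

0.180; consistent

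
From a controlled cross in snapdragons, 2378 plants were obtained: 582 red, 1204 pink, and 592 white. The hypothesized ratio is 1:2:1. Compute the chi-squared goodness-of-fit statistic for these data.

0.463

Expected counts for N = 2378 under a 1:2:1 ratio (total parts = 4):
  red: 2378 × 1/4 = 594.5
  pink: 2378 × 2/4 = 1189
  white: 2378 × 1/4 = 594.5
χ² = Σ (O − E)² / E
  red: (582 − 594.5)² / 594.5 = 0.2628
  pink: (1204 − 1189)² / 1189 = 0.1892
  white: (592 − 594.5)² / 594.5 = 0.0105
χ² = 0.2628 + 0.1892 + 0.0105 = 0.4625 ≈ 0.463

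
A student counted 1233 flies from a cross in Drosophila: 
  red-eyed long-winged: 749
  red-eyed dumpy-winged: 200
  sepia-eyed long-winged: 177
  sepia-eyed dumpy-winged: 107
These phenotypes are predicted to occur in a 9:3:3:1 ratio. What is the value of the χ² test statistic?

32.970

Total ratio parts = 16. Expected numbers out of 1233:
  red-eyed long-winged: 1233 × 9/16 = 693.5625
  red-eyed dumpy-winged: 1233 × 3/16 = 231.1875
  sepia-eyed long-winged: 1233 × 3/16 = 231.1875
  sepia-eyed dumpy-winged: 1233 × 1/16 = 77.0625
χ² = Σ (O − E)² / E
  red-eyed long-winged: (749 − 693.5625)² / 693.5625 = 4.4312
  red-eyed dumpy-winged: (200 − 231.1875)² / 231.1875 = 4.2072
  sepia-eyed long-winged: (177 − 231.1875)² / 231.1875 = 12.7009
  sepia-eyed dumpy-winged: (107 − 77.0625)² / 77.0625 = 11.6302
χ² = 4.4312 + 4.2072 + 12.7009 + 11.6302 = 32.9695 ≈ 32.970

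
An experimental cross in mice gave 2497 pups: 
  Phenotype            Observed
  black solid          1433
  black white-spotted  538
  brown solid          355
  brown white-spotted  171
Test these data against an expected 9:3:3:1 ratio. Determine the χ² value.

39.779

Expected counts for N = 2497 under a 9:3:3:1 ratio (total parts = 16):
  black solid: 2497 × 9/16 = 1404.5625
  black white-spotted: 2497 × 3/16 = 468.1875
  brown solid: 2497 × 3/16 = 468.1875
  brown white-spotted: 2497 × 1/16 = 156.0625
χ² = Σ (O − E)² / E
  black solid: (1433 − 1404.5625)² / 1404.5625 = 0.5758
  black white-spotted: (538 − 468.1875)² / 468.1875 = 10.4099
  brown solid: (355 − 468.1875)² / 468.1875 = 27.3638
  brown white-spotted: (171 − 156.0625)² / 156.0625 = 1.4297
χ² = 0.5758 + 10.4099 + 27.3638 + 1.4297 = 39.7792 ≈ 39.779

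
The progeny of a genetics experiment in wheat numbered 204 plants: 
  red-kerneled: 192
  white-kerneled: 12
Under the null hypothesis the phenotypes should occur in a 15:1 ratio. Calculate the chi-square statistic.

The 15:1 ratio has 16 parts, so with N = 204 the expected counts are:
  red-kerneled: 204 × 15/16 = 191.25
  white-kerneled: 204 × 1/16 = 12.75
χ² = Σ (O − E)² / E
  red-kerneled: (192 − 191.25)² / 191.25 = 0.0029
  white-kerneled: (12 − 12.75)² / 12.75 = 0.0441
χ² = 0.0029 + 0.0441 = 0.047

0.047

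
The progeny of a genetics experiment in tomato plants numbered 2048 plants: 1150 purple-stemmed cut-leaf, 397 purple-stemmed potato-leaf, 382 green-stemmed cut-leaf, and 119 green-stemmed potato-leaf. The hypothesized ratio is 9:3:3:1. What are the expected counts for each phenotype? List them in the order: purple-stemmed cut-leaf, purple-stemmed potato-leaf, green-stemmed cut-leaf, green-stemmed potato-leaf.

Total ratio parts = 16. Expected numbers out of 2048:
  purple-stemmed cut-leaf: 2048 × 9/16 = 1152
  purple-stemmed potato-leaf: 2048 × 3/16 = 384
  green-stemmed cut-leaf: 2048 × 3/16 = 384
  green-stemmed potato-leaf: 2048 × 1/16 = 128

1152, 384, 384, 128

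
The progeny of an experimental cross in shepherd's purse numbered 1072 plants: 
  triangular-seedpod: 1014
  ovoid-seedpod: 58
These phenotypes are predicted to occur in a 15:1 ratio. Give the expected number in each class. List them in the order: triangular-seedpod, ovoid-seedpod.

Expected counts for N = 1072 under a 15:1 ratio (total parts = 16):
  triangular-seedpod: 1072 × 15/16 = 1005
  ovoid-seedpod: 1072 × 1/16 = 67

1005, 67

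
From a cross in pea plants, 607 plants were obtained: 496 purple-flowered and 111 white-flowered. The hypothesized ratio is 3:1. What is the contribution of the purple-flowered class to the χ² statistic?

Under the 3:1 hypothesis (Σ ratio = 4, N = 607):
  purple-flowered: 607 × 3/4 = 455.25
  white-flowered: 607 × 1/4 = 151.75
Contribution of purple-flowered: (496 − 455.25)² / 455.25 = 3.6476

3.648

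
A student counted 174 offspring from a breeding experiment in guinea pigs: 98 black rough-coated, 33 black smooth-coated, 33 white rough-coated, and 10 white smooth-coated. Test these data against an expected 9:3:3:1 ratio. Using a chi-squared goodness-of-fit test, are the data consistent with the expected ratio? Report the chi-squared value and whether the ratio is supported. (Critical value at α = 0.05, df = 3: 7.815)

0.079; consistent

Under the 9:3:3:1 hypothesis (Σ ratio = 16, N = 174):
  black rough-coated: 174 × 9/16 = 97.875
  black smooth-coated: 174 × 3/16 = 32.625
  white rough-coated: 174 × 3/16 = 32.625
  white smooth-coated: 174 × 1/16 = 10.875
χ² = Σ (O − E)² / E
  black rough-coated: (98 − 97.875)² / 97.875 = 0.0002
  black smooth-coated: (33 − 32.625)² / 32.625 = 0.0043
  white rough-coated: (33 − 32.625)² / 32.625 = 0.0043
  white smooth-coated: (10 − 10.875)² / 10.875 = 0.0704
χ² = 0.0002 + 0.0043 + 0.0043 + 0.0704 = 0.0792 ≈ 0.079
Degrees of freedom = 4 − 1 = 3; critical value at α = 0.05 is 7.815.
Since 0.079 < 7.815, we fail to reject the null hypothesis — the data are consistent with the 9:3:3:1 ratio.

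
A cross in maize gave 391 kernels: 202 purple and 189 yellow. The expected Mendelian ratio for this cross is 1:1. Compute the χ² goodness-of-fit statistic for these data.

Total ratio parts = 2. Expected numbers out of 391:
  purple: 391 × 1/2 = 195.5
  yellow: 391 × 1/2 = 195.5
χ² = Σ (O − E)² / E
  purple: (202 − 195.5)² / 195.5 = 0.2161
  yellow: (189 − 195.5)² / 195.5 = 0.2161
χ² = 0.2161 + 0.2161 = 0.4322 ≈ 0.432

0.432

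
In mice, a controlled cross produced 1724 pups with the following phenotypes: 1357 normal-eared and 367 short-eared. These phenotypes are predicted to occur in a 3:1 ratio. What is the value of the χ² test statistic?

12.671

Expected counts for N = 1724 under a 3:1 ratio (total parts = 4):
  normal-eared: 1724 × 3/4 = 1293
  short-eared: 1724 × 1/4 = 431
χ² = Σ (O − E)² / E
  normal-eared: (1357 − 1293)² / 1293 = 3.1678
  short-eared: (367 − 431)² / 431 = 9.5035
χ² = 3.1678 + 9.5035 = 12.6713 ≈ 12.671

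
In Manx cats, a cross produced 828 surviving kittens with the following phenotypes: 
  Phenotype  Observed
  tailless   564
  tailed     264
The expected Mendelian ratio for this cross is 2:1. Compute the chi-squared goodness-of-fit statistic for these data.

Under the 2:1 hypothesis (Σ ratio = 3, N = 828):
  tailless: 828 × 2/3 = 552
  tailed: 828 × 1/3 = 276
χ² = Σ (O − E)² / E
  tailless: (564 − 552)² / 552 = 0.2609
  tailed: (264 − 276)² / 276 = 0.5217
χ² = 0.2609 + 0.5217 = 0.7826 ≈ 0.783

0.783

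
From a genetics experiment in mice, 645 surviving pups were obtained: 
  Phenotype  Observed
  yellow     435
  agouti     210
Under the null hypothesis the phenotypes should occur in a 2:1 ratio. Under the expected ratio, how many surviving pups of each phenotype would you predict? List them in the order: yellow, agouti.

Total ratio parts = 3. Expected numbers out of 645:
  yellow: 645 × 2/3 = 430
  agouti: 645 × 1/3 = 215

430, 215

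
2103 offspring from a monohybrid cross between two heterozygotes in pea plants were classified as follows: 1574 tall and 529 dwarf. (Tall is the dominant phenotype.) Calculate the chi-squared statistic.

0.027

For a monohybrid cross between heterozygotes with complete dominance, the expected phenotypic ratio is 3:1.
Expected counts for N = 2103 under a 3:1 ratio (total parts = 4):
  tall: 2103 × 3/4 = 1577.25
  dwarf: 2103 × 1/4 = 525.75
χ² = Σ (O − E)² / E
  tall: (1574 − 1577.25)² / 1577.25 = 0.0067
  dwarf: (529 − 525.75)² / 525.75 = 0.0201
χ² = 0.0067 + 0.0201 = 0.0268 ≈ 0.027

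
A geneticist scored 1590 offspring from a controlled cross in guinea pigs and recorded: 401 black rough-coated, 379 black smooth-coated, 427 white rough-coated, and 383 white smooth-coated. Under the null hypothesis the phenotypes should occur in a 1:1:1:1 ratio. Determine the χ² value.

3.610

The 1:1:1:1 ratio has 4 parts, so with N = 1590 the expected counts are:
  black rough-coated: 1590 × 1/4 = 397.5
  black smooth-coated: 1590 × 1/4 = 397.5
  white rough-coated: 1590 × 1/4 = 397.5
  white smooth-coated: 1590 × 1/4 = 397.5
χ² = Σ (O − E)² / E
  black rough-coated: (401 − 397.5)² / 397.5 = 0.0308
  black smooth-coated: (379 − 397.5)² / 397.5 = 0.8610
  white rough-coated: (427 − 397.5)² / 397.5 = 2.1893
  white smooth-coated: (383 − 397.5)² / 397.5 = 0.5289
χ² = 0.0308 + 0.8610 + 2.1893 + 0.5289 = 3.610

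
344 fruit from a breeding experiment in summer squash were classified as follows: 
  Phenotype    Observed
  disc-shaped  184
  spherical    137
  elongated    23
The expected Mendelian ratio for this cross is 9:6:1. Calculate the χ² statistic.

Total ratio parts = 16. Expected numbers out of 344:
  disc-shaped: 344 × 9/16 = 193.5
  spherical: 344 × 6/16 = 129
  elongated: 344 × 1/16 = 21.5
χ² = Σ (O − E)² / E
  disc-shaped: (184 − 193.5)² / 193.5 = 0.4664
  spherical: (137 − 129)² / 129 = 0.4961
  elongated: (23 − 21.5)² / 21.5 = 0.1047
χ² = 0.4664 + 0.4961 + 0.1047 = 1.0672 ≈ 1.067

1.067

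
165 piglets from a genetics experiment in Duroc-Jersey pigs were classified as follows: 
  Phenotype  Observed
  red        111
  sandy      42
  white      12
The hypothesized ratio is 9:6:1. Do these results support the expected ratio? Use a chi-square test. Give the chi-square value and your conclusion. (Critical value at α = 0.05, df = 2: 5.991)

Total ratio parts = 16. Expected numbers out of 165:
  red: 165 × 9/16 = 92.8125
  sandy: 165 × 6/16 = 61.875
  white: 165 × 1/16 = 10.3125
χ² = Σ (O − E)² / E
  red: (111 − 92.8125)² / 92.8125 = 3.5640
  sandy: (42 − 61.875)² / 61.875 = 6.3841
  white: (12 − 10.3125)² / 10.3125 = 0.2761
χ² = 3.5640 + 6.3841 + 0.2761 = 10.2242 ≈ 10.224
Degrees of freedom = 3 − 1 = 2; critical value at α = 0.05 is 5.991.
Since 10.224 > 5.991, we reject the null hypothesis — the data do not fit the 9:6:1 ratio.

10.224; not consistent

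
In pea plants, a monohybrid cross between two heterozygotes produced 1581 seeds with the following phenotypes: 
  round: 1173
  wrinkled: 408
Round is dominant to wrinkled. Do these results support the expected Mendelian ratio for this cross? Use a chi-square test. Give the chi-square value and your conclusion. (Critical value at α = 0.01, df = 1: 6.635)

0.548; consistent

For a monohybrid cross between heterozygotes with complete dominance, the expected phenotypic ratio is 3:1.
Under the 3:1 hypothesis (Σ ratio = 4, N = 1581):
  round: 1581 × 3/4 = 1185.75
  wrinkled: 1581 × 1/4 = 395.25
χ² = Σ (O − E)² / E
  round: (1173 − 1185.75)² / 1185.75 = 0.1371
  wrinkled: (408 − 395.25)² / 395.25 = 0.4113
χ² = 0.1371 + 0.4113 = 0.5484 ≈ 0.548
Degrees of freedom = 2 − 1 = 1; critical value at α = 0.01 is 6.635.
Since 0.548 < 6.635, we fail to reject the null hypothesis — the data are consistent with the 3:1 ratio.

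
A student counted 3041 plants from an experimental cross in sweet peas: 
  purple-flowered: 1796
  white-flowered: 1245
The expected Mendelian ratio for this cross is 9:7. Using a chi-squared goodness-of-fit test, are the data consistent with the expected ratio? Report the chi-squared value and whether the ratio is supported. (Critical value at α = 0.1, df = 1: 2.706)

9.754; not consistent

Under the 9:7 hypothesis (Σ ratio = 16, N = 3041):
  purple-flowered: 3041 × 9/16 = 1710.5625
  white-flowered: 3041 × 7/16 = 1330.4375
χ² = Σ (O − E)² / E
  purple-flowered: (1796 − 1710.5625)² / 1710.5625 = 4.2673
  white-flowered: (1245 − 1330.4375)² / 1330.4375 = 5.4866
χ² = 4.2673 + 5.4866 = 9.7539 ≈ 9.754
Degrees of freedom = 2 − 1 = 1; critical value at α = 0.1 is 2.706.
Since 9.754 > 2.706, we reject the null hypothesis — the data do not fit the 9:7 ratio.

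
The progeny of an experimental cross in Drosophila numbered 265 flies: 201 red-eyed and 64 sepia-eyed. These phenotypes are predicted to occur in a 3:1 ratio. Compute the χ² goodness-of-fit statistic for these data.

Total ratio parts = 4. Expected numbers out of 265:
  red-eyed: 265 × 3/4 = 198.75
  sepia-eyed: 265 × 1/4 = 66.25
χ² = Σ (O − E)² / E
  red-eyed: (201 − 198.75)² / 198.75 = 0.0255
  sepia-eyed: (64 − 66.25)² / 66.25 = 0.0764
χ² = 0.0255 + 0.0764 = 0.1019 ≈ 0.102

0.102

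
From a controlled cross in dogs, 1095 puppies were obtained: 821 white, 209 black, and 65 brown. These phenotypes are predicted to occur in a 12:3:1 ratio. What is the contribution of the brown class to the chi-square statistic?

0.173

Total ratio parts = 16. Expected numbers out of 1095:
  white: 1095 × 12/16 = 821.25
  black: 1095 × 3/16 = 205.3125
  brown: 1095 × 1/16 = 68.4375
Contribution of brown: (65 − 68.4375)² / 68.4375 = 0.1727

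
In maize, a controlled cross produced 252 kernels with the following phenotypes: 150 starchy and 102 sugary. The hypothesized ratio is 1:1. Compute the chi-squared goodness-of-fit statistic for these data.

9.143

Total ratio parts = 2. Expected numbers out of 252:
  starchy: 252 × 1/2 = 126
  sugary: 252 × 1/2 = 126
χ² = Σ (O − E)² / E
  starchy: (150 − 126)² / 126 = 4.5714
  sugary: (102 − 126)² / 126 = 4.5714
χ² = 4.5714 + 4.5714 = 9.1428 ≈ 9.143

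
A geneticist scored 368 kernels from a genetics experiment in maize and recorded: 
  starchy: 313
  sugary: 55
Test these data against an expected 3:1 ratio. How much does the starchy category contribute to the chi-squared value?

4.960

The 3:1 ratio has 4 parts, so with N = 368 the expected counts are:
  starchy: 368 × 3/4 = 276
  sugary: 368 × 1/4 = 92
Contribution of starchy: (313 − 276)² / 276 = 4.9601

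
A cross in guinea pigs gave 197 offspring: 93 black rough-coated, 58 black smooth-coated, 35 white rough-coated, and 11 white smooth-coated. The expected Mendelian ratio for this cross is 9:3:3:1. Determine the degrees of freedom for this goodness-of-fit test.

A goodness-of-fit test with 4 phenotype classes has df = 4 − 1 = 3.

3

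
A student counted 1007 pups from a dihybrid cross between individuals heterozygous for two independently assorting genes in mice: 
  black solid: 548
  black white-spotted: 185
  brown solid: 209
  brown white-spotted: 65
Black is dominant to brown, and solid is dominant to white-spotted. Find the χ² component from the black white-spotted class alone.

A dihybrid F₂ with independent assortment and complete dominance at both loci gives a 9:3:3:1 phenotypic ratio.
Under the 9:3:3:1 hypothesis (Σ ratio = 16, N = 1007):
  black solid: 1007 × 9/16 = 566.4375
  black white-spotted: 1007 × 3/16 = 188.8125
  brown solid: 1007 × 3/16 = 188.8125
  brown white-spotted: 1007 × 1/16 = 62.9375
Contribution of black white-spotted: (185 − 188.8125)² / 188.8125 = 0.0770

0.077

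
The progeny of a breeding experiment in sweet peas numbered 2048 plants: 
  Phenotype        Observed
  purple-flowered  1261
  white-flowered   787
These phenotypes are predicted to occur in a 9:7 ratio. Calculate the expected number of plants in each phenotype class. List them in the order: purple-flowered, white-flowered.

1152, 896

Under the 9:7 hypothesis (Σ ratio = 16, N = 2048):
  purple-flowered: 2048 × 9/16 = 1152
  white-flowered: 2048 × 7/16 = 896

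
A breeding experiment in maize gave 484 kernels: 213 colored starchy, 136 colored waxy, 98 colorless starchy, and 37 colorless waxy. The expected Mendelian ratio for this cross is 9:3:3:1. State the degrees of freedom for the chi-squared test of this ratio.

3

A goodness-of-fit test with 4 phenotype classes has df = 4 − 1 = 3.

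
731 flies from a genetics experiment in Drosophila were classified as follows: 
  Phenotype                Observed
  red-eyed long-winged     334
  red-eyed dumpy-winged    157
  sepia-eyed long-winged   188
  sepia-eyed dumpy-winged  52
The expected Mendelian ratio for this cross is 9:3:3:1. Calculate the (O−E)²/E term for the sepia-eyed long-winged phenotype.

18.930

Total ratio parts = 16. Expected numbers out of 731:
  red-eyed long-winged: 731 × 9/16 = 411.1875
  red-eyed dumpy-winged: 731 × 3/16 = 137.0625
  sepia-eyed long-winged: 731 × 3/16 = 137.0625
  sepia-eyed dumpy-winged: 731 × 1/16 = 45.6875
Contribution of sepia-eyed long-winged: (188 − 137.0625)² / 137.0625 = 18.9303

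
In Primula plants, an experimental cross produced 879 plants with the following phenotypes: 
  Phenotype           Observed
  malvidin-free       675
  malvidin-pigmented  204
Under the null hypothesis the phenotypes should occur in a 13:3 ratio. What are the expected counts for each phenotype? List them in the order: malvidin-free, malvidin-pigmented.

714.1875, 164.8125

The 13:3 ratio has 16 parts, so with N = 879 the expected counts are:
  malvidin-free: 879 × 13/16 = 714.1875
  malvidin-pigmented: 879 × 3/16 = 164.8125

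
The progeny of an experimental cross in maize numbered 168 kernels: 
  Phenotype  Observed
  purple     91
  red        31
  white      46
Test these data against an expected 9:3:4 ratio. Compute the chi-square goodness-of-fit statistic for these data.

0.519

Expected counts for N = 168 under a 9:3:4 ratio (total parts = 16):
  purple: 168 × 9/16 = 94.5
  red: 168 × 3/16 = 31.5
  white: 168 × 4/16 = 42
χ² = Σ (O − E)² / E
  purple: (91 − 94.5)² / 94.5 = 0.1296
  red: (31 − 31.5)² / 31.5 = 0.0079
  white: (46 − 42)² / 42 = 0.3810
χ² = 0.1296 + 0.0079 + 0.3810 = 0.5185 ≈ 0.519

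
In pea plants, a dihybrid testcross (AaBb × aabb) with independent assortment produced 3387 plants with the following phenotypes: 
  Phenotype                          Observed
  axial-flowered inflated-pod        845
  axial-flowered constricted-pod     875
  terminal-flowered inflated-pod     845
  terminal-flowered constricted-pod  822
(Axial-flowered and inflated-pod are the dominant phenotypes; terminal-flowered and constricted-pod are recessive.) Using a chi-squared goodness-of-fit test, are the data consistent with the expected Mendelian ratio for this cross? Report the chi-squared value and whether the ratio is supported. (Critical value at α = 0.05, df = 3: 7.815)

1.673; consistent

A dihybrid testcross with independent assortment gives a 1:1:1:1 ratio.
The 1:1:1:1 ratio has 4 parts, so with N = 3387 the expected counts are:
  axial-flowered inflated-pod: 3387 × 1/4 = 846.75
  axial-flowered constricted-pod: 3387 × 1/4 = 846.75
  terminal-flowered inflated-pod: 3387 × 1/4 = 846.75
  terminal-flowered constricted-pod: 3387 × 1/4 = 846.75
χ² = Σ (O − E)² / E
  axial-flowered inflated-pod: (845 − 846.75)² / 846.75 = 0.0036
  axial-flowered constricted-pod: (875 − 846.75)² / 846.75 = 0.9425
  terminal-flowered inflated-pod: (845 − 846.75)² / 846.75 = 0.0036
  terminal-flowered constricted-pod: (822 − 846.75)² / 846.75 = 0.7234
χ² = 0.0036 + 0.9425 + 0.0036 + 0.7234 = 1.6731 ≈ 1.673
Degrees of freedom = 4 − 1 = 3; critical value at α = 0.05 is 7.815.
Since 1.673 < 7.815, we fail to reject the null hypothesis — the data are consistent with the 1:1:1:1 ratio.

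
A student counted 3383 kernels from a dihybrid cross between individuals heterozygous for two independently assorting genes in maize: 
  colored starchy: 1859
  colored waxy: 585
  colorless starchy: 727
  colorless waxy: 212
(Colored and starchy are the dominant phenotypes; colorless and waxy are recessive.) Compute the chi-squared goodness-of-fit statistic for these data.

18.393

A dihybrid F₂ with independent assortment and complete dominance at both loci gives a 9:3:3:1 phenotypic ratio.
Expected counts for N = 3383 under a 9:3:3:1 ratio (total parts = 16):
  colored starchy: 3383 × 9/16 = 1902.9375
  colored waxy: 3383 × 3/16 = 634.3125
  colorless starchy: 3383 × 3/16 = 634.3125
  colorless waxy: 3383 × 1/16 = 211.4375
χ² = Σ (O − E)² / E
  colored starchy: (1859 − 1902.9375)² / 1902.9375 = 1.0145
  colored waxy: (585 − 634.3125)² / 634.3125 = 3.8336
  colorless starchy: (727 − 634.3125)² / 634.3125 = 13.5438
  colorless waxy: (212 − 211.4375)² / 211.4375 = 0.0015
χ² = 1.0145 + 3.8336 + 13.5438 + 0.0015 = 18.3934 ≈ 18.393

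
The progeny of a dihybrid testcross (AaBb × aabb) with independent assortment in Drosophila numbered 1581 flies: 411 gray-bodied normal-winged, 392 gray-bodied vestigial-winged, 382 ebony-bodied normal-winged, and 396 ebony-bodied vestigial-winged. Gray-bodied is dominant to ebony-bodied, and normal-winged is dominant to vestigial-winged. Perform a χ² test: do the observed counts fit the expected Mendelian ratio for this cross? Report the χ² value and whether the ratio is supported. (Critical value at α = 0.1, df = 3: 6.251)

A dihybrid testcross with independent assortment gives a 1:1:1:1 ratio.
Total ratio parts = 4. Expected numbers out of 1581:
  gray-bodied normal-winged: 1581 × 1/4 = 395.25
  gray-bodied vestigial-winged: 1581 × 1/4 = 395.25
  ebony-bodied normal-winged: 1581 × 1/4 = 395.25
  ebony-bodied vestigial-winged: 1581 × 1/4 = 395.25
χ² = Σ (O − E)² / E
  gray-bodied normal-winged: (411 − 395.25)² / 395.25 = 0.6276
  gray-bodied vestigial-winged: (392 − 395.25)² / 395.25 = 0.0267
  ebony-bodied normal-winged: (382 − 395.25)² / 395.25 = 0.4442
  ebony-bodied vestigial-winged: (396 − 395.25)² / 395.25 = 0.0014
χ² = 0.6276 + 0.0267 + 0.4442 + 0.0014 = 1.0999 ≈ 1.100
Degrees of freedom = 4 − 1 = 3; critical value at α = 0.1 is 6.251.
Since 1.100 < 6.251, we fail to reject the null hypothesis — the data are consistent with the 1:1:1:1 ratio.

1.100; consistent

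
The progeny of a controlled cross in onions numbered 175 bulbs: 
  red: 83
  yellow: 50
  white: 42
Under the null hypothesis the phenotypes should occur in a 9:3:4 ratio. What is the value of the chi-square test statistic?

11.494

Expected counts for N = 175 under a 9:3:4 ratio (total parts = 16):
  red: 175 × 9/16 = 98.4375
  yellow: 175 × 3/16 = 32.8125
  white: 175 × 4/16 = 43.75
χ² = Σ (O − E)² / E
  red: (83 − 98.4375)² / 98.4375 = 2.4210
  yellow: (50 − 32.8125)² / 32.8125 = 9.0030
  white: (42 − 43.75)² / 43.75 = 0.0700
χ² = 2.4210 + 9.0030 + 0.0700 = 11.494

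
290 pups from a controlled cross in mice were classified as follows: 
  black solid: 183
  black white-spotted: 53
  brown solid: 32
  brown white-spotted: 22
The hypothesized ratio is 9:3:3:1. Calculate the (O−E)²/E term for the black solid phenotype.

2.422

Expected counts for N = 290 under a 9:3:3:1 ratio (total parts = 16):
  black solid: 290 × 9/16 = 163.125
  black white-spotted: 290 × 3/16 = 54.375
  brown solid: 290 × 3/16 = 54.375
  brown white-spotted: 290 × 1/16 = 18.125
Contribution of black solid: (183 − 163.125)² / 163.125 = 2.4216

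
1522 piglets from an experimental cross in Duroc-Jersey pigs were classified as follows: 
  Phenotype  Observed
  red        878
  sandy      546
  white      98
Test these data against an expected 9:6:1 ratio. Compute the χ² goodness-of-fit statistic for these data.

1.719

The 9:6:1 ratio has 16 parts, so with N = 1522 the expected counts are:
  red: 1522 × 9/16 = 856.125
  sandy: 1522 × 6/16 = 570.75
  white: 1522 × 1/16 = 95.125
χ² = Σ (O − E)² / E
  red: (878 − 856.125)² / 856.125 = 0.5589
  sandy: (546 − 570.75)² / 570.75 = 1.0733
  white: (98 − 95.125)² / 95.125 = 0.0869
χ² = 0.5589 + 1.0733 + 0.0869 = 1.7191 ≈ 1.719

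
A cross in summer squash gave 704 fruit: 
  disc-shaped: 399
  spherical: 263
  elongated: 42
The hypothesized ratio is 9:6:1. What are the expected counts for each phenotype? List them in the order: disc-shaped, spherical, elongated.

396, 264, 44

Expected counts for N = 704 under a 9:6:1 ratio (total parts = 16):
  disc-shaped: 704 × 9/16 = 396
  spherical: 704 × 6/16 = 264
  elongated: 704 × 1/16 = 44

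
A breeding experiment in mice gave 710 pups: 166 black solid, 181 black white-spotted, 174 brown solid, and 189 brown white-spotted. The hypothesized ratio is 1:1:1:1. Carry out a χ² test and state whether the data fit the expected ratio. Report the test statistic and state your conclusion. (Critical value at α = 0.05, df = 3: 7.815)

1.628; consistent

The 1:1:1:1 ratio has 4 parts, so with N = 710 the expected counts are:
  black solid: 710 × 1/4 = 177.5
  black white-spotted: 710 × 1/4 = 177.5
  brown solid: 710 × 1/4 = 177.5
  brown white-spotted: 710 × 1/4 = 177.5
χ² = Σ (O − E)² / E
  black solid: (166 − 177.5)² / 177.5 = 0.7451
  black white-spotted: (181 − 177.5)² / 177.5 = 0.0690
  brown solid: (174 − 177.5)² / 177.5 = 0.0690
  brown white-spotted: (189 − 177.5)² / 177.5 = 0.7451
χ² = 0.7451 + 0.0690 + 0.0690 + 0.7451 = 1.6282 ≈ 1.628
Degrees of freedom = 4 − 1 = 3; critical value at α = 0.05 is 7.815.
Since 1.628 < 7.815, we fail to reject the null hypothesis — the data are consistent with the 1:1:1:1 ratio.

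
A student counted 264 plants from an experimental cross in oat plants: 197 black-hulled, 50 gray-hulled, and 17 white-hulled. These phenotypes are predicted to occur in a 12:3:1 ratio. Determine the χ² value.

0.025

Total ratio parts = 16. Expected numbers out of 264:
  black-hulled: 264 × 12/16 = 198
  gray-hulled: 264 × 3/16 = 49.5
  white-hulled: 264 × 1/16 = 16.5
χ² = Σ (O − E)² / E
  black-hulled: (197 − 198)² / 198 = 0.0051
  gray-hulled: (50 − 49.5)² / 49.5 = 0.0051
  white-hulled: (17 − 16.5)² / 16.5 = 0.0152
χ² = 0.0051 + 0.0051 + 0.0152 = 0.0254 ≈ 0.025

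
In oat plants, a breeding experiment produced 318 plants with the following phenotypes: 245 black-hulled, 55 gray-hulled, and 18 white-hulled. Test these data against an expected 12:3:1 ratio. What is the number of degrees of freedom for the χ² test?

2

A goodness-of-fit test with 3 phenotype classes has df = 3 − 1 = 2.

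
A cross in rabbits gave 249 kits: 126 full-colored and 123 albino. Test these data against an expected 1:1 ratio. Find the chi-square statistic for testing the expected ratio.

The 1:1 ratio has 2 parts, so with N = 249 the expected counts are:
  full-colored: 249 × 1/2 = 124.5
  albino: 249 × 1/2 = 124.5
χ² = Σ (O − E)² / E
  full-colored: (126 − 124.5)² / 124.5 = 0.0181
  albino: (123 − 124.5)² / 124.5 = 0.0181
χ² = 0.0181 + 0.0181 = 0.0362 ≈ 0.036

0.036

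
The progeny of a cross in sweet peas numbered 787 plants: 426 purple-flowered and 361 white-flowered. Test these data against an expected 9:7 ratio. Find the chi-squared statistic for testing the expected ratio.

Expected counts for N = 787 under a 9:7 ratio (total parts = 16):
  purple-flowered: 787 × 9/16 = 442.6875
  white-flowered: 787 × 7/16 = 344.3125
χ² = Σ (O − E)² / E
  purple-flowered: (426 − 442.6875)² / 442.6875 = 0.6291
  white-flowered: (361 − 344.3125)² / 344.3125 = 0.8088
χ² = 0.6291 + 0.8088 = 1.4379 ≈ 1.438

1.438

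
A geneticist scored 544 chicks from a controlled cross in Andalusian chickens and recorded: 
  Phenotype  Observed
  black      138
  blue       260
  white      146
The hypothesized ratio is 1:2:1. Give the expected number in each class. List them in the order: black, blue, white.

The 1:2:1 ratio has 4 parts, so with N = 544 the expected counts are:
  black: 544 × 1/4 = 136
  blue: 544 × 2/4 = 272
  white: 544 × 1/4 = 136

136, 272, 136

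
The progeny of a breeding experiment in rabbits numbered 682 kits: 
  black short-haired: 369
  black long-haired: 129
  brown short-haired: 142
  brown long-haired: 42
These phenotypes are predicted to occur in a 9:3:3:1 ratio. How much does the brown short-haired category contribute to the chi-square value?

Under the 9:3:3:1 hypothesis (Σ ratio = 16, N = 682):
  black short-haired: 682 × 9/16 = 383.625
  black long-haired: 682 × 3/16 = 127.875
  brown short-haired: 682 × 3/16 = 127.875
  brown long-haired: 682 × 1/16 = 42.625
Contribution of brown short-haired: (142 − 127.875)² / 127.875 = 1.5602

1.560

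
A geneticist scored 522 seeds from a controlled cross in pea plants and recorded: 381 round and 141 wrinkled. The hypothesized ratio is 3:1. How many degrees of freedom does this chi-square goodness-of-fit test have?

A goodness-of-fit test with 2 phenotype classes has df = 2 − 1 = 1.

1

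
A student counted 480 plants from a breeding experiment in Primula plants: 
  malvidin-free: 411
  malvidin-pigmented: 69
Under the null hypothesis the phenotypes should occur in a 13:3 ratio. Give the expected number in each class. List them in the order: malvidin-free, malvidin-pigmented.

390, 90

Expected counts for N = 480 under a 13:3 ratio (total parts = 16):
  malvidin-free: 480 × 13/16 = 390
  malvidin-pigmented: 480 × 3/16 = 90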